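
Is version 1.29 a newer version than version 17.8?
No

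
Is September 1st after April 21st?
Yes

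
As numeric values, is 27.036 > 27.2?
False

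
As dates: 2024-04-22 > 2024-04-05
True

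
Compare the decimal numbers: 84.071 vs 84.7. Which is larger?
84.7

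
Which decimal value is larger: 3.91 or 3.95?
3.95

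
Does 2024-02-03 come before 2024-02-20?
Yes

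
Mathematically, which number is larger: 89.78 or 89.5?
89.78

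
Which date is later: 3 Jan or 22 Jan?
22 Jan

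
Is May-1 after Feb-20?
Yes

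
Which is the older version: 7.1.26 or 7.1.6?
7.1.6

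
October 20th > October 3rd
True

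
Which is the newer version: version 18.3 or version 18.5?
version 18.5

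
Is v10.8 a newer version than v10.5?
Yes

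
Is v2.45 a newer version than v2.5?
Yes. Version numbers are compared segment by segment as integers, not as decimals: minor version 45 > 5, so v2.45 > v2.5 (even though the decimal 2.45 < 2.5).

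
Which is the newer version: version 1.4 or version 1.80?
version 1.80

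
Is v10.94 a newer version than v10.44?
Yes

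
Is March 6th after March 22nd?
No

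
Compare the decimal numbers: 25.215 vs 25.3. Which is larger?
25.3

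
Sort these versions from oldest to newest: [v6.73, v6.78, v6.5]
[v6.5, v6.73, v6.78]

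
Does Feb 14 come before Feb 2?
No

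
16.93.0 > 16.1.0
True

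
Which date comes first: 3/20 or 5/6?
3/20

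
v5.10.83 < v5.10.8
False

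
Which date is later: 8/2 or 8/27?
8/27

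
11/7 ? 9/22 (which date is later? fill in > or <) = >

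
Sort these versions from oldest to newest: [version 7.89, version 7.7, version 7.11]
[version 7.7, version 7.11, version 7.89]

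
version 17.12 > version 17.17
False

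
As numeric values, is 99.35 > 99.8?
False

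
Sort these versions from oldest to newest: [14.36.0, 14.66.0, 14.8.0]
[14.8.0, 14.36.0, 14.66.0]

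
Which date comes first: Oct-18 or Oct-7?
Oct-7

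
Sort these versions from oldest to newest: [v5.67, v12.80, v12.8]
[v5.67, v12.8, v12.80]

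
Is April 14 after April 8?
Yes. Day 14 comes after day 8 in April — this is a date comparison, not a decimal one (the decimal 4.14 would be smaller than 4.8).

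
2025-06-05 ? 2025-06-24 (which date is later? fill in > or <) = <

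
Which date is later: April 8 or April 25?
April 25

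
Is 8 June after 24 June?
No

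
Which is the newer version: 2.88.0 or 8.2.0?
8.2.0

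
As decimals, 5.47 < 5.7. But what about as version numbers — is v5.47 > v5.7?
True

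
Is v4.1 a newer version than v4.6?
No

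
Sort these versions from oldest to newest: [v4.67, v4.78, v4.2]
[v4.2, v4.67, v4.78]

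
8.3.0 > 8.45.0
False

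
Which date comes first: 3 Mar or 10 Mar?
3 Mar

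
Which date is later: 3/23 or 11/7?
11/7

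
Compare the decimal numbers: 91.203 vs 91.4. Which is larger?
91.4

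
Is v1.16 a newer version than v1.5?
Yes. Version numbers are compared segment by segment as integers, not as decimals: minor version 16 > 5, so v1.16 > v1.5 (even though the decimal 1.16 < 1.5).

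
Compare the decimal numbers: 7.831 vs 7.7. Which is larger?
7.831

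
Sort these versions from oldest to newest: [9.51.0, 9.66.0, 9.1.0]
[9.1.0, 9.51.0, 9.66.0]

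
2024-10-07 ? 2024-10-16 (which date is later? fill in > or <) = <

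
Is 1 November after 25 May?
Yes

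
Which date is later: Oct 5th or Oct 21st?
Oct 21st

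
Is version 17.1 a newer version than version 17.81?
No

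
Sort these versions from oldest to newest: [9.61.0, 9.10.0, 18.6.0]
[9.10.0, 9.61.0, 18.6.0]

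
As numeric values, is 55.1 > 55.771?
False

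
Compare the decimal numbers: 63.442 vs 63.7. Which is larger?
63.7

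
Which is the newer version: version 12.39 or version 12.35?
version 12.39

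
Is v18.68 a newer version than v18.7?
Yes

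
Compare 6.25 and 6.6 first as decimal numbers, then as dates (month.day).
As decimals: 6.25 < 6.6. As dates: 6/25 is later than 6/6 (day 25 > day 6).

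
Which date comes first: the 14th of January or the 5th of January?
the 5th of January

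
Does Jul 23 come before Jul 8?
No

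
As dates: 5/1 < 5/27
True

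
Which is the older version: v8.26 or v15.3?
v8.26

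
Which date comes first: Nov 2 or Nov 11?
Nov 2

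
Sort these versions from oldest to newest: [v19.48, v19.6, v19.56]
[v19.6, v19.48, v19.56]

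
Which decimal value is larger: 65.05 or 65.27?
65.27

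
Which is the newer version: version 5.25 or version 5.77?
version 5.77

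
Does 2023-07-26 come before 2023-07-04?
No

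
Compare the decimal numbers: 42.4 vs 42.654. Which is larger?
42.654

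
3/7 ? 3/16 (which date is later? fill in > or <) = <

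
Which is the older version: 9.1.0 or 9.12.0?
9.1.0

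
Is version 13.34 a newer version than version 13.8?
Yes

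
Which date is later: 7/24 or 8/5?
8/5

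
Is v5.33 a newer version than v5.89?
No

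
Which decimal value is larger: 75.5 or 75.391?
75.5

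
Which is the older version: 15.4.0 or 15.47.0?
15.4.0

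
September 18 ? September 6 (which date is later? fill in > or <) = >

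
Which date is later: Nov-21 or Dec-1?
Dec-1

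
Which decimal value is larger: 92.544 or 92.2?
92.544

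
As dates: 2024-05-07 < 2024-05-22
True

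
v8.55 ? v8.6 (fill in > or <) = >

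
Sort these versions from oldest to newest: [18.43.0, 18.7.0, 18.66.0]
[18.7.0, 18.43.0, 18.66.0]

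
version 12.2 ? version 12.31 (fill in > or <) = <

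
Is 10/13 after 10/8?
Yes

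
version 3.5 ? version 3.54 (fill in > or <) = <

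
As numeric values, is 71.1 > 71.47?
False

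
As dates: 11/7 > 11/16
False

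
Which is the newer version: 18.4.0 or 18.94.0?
18.94.0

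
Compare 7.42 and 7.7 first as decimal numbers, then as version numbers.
As decimals: 7.42 < 7.7. As versions: v7.42 > v7.7 (minor version 42 > 7).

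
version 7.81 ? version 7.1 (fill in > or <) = >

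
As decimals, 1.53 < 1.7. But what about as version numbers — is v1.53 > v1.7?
True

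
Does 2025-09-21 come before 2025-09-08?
No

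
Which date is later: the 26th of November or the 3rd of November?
the 26th of November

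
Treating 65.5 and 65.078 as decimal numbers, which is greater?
65.5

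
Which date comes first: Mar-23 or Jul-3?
Mar-23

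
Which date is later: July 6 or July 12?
July 12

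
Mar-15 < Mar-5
False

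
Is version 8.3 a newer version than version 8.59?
No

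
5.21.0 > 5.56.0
False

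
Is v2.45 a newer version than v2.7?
Yes. Version numbers are compared segment by segment as integers, not as decimals: minor version 45 > 7, so v2.45 > v2.7 (even though the decimal 2.45 < 2.7).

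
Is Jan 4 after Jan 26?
No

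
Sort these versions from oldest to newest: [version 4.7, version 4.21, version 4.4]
[version 4.4, version 4.7, version 4.21]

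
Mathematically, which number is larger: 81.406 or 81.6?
81.6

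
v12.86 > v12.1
True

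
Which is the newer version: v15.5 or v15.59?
v15.59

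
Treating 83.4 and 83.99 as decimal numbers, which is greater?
83.99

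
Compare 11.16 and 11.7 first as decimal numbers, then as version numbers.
As decimals: 11.16 < 11.7. As versions: v11.16 > v11.7 (minor version 16 > 7).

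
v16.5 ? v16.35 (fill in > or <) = <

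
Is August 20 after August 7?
Yes. Day 20 comes after day 7 in August — this is a date comparison, not a decimal one (the decimal 8.20 would be smaller than 8.7).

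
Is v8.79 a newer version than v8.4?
Yes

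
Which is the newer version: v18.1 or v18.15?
v18.15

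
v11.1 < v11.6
True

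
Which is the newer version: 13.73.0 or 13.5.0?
13.73.0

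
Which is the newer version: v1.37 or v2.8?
v2.8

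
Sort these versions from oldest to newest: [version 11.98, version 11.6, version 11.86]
[version 11.6, version 11.86, version 11.98]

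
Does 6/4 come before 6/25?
Yes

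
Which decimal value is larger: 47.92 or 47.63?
47.92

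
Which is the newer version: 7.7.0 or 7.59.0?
7.59.0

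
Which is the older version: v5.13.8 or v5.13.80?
v5.13.8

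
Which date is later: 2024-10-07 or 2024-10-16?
2024-10-16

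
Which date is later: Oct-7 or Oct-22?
Oct-22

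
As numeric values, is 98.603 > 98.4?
True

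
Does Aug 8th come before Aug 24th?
Yes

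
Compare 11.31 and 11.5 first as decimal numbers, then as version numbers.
As decimals: 11.31 < 11.5. As versions: v11.31 > v11.5 (minor version 31 > 5).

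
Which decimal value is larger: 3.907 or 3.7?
3.907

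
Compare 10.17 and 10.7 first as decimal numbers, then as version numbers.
As decimals: 10.17 < 10.7. As versions: v10.17 > v10.7 (minor version 17 > 7).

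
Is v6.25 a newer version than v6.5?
Yes. Version numbers are compared segment by segment as integers, not as decimals: minor version 25 > 5, so v6.25 > v6.5 (even though the decimal 6.25 < 6.5).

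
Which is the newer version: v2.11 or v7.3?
v7.3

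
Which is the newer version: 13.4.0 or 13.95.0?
13.95.0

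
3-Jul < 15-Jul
True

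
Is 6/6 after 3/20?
Yes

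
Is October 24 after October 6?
Yes. Day 24 comes after day 6 in October — this is a date comparison, not a decimal one (the decimal 10.24 would be smaller than 10.6).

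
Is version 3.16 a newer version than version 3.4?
Yes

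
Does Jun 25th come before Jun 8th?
No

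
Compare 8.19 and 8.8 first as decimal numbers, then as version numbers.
As decimals: 8.19 < 8.8. As versions: v8.19 > v8.8 (minor version 19 > 8).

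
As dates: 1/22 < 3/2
True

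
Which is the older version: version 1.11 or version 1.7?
version 1.7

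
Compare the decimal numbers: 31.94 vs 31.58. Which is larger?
31.94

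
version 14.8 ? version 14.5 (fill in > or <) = >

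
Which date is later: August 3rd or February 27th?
August 3rd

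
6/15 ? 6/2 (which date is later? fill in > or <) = >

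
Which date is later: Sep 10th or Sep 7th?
Sep 10th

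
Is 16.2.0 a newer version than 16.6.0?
No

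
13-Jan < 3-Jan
False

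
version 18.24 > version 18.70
False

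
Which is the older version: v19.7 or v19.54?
v19.7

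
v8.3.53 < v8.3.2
False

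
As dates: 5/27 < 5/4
False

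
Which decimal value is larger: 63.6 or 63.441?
63.6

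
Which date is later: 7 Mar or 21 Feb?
7 Mar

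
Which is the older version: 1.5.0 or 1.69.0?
1.5.0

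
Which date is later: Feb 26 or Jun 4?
Jun 4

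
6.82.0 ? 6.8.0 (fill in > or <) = >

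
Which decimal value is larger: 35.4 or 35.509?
35.509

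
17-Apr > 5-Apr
True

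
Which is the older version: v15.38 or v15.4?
v15.4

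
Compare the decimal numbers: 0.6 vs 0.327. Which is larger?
0.6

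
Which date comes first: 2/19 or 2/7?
2/7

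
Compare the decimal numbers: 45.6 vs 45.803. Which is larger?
45.803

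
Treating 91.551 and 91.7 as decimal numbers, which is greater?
91.7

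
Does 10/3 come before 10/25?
Yes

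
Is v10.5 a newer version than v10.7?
No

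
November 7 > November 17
False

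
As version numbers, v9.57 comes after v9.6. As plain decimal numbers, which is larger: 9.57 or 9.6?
9.6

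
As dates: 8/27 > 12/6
False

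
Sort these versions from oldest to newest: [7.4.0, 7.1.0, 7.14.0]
[7.1.0, 7.4.0, 7.14.0]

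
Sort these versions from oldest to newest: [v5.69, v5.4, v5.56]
[v5.4, v5.56, v5.69]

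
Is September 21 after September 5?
Yes. Day 21 comes after day 5 in September — this is a date comparison, not a decimal one (the decimal 9.21 would be smaller than 9.5).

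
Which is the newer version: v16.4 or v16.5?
v16.5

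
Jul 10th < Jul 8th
False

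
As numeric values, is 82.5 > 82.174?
True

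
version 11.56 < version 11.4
False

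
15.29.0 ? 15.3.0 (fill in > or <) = >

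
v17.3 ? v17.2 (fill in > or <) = >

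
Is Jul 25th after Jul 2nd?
Yes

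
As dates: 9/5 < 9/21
True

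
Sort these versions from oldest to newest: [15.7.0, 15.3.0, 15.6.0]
[15.3.0, 15.6.0, 15.7.0]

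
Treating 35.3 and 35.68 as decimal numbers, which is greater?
35.68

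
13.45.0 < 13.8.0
False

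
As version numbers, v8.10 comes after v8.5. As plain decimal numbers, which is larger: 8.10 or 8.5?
8.5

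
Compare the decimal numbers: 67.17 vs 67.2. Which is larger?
67.2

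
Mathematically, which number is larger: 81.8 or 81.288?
81.8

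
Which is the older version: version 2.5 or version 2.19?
version 2.5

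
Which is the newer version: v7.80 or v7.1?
v7.80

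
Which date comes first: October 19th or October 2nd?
October 2nd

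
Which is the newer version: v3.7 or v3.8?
v3.8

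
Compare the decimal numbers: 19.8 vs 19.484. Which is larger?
19.8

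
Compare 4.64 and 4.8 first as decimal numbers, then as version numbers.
As decimals: 4.64 < 4.8. As versions: v4.64 > v4.8 (minor version 64 > 8).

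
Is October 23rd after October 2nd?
Yes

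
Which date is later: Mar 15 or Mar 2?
Mar 15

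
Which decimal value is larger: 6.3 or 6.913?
6.913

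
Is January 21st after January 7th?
Yes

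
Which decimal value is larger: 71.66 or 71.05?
71.66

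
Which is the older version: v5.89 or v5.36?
v5.36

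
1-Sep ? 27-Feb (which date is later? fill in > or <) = >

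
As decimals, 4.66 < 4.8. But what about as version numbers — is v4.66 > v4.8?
True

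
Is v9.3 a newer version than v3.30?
Yes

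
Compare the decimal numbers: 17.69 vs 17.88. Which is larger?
17.88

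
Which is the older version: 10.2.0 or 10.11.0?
10.2.0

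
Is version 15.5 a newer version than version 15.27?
No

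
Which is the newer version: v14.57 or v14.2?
v14.57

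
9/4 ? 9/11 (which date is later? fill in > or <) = <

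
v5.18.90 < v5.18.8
False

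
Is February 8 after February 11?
No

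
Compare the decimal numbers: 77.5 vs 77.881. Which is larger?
77.881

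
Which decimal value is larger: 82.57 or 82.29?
82.57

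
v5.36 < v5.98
True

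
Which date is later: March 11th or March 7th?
March 11th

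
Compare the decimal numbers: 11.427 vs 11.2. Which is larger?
11.427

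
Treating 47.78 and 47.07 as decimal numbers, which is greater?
47.78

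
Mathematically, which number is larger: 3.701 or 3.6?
3.701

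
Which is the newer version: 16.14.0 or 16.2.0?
16.14.0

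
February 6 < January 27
False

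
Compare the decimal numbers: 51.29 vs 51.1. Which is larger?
51.29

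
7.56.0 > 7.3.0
True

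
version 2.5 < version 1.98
False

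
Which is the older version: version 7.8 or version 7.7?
version 7.7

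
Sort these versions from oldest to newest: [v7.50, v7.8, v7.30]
[v7.8, v7.30, v7.50]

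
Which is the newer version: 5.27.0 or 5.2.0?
5.27.0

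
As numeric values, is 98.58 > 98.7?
False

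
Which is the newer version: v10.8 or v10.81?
v10.81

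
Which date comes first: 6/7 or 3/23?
3/23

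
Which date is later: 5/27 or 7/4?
7/4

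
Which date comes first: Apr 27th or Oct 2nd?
Apr 27th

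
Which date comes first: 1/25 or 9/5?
1/25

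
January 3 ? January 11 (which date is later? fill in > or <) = <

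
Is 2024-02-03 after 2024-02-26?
No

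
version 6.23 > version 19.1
False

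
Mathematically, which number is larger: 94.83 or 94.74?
94.83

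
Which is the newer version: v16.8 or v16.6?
v16.8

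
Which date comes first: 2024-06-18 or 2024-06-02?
2024-06-02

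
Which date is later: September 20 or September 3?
September 20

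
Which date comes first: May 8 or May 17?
May 8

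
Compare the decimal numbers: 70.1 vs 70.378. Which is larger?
70.378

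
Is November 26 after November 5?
Yes. Day 26 comes after day 5 in November — this is a date comparison, not a decimal one (the decimal 11.26 would be smaller than 11.5).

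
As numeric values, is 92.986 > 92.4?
True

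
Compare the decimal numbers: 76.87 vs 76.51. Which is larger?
76.87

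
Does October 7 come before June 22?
No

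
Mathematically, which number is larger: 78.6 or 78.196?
78.6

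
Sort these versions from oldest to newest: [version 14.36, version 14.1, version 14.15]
[version 14.1, version 14.15, version 14.36]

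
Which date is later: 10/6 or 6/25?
10/6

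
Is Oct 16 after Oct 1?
Yes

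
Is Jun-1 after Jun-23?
No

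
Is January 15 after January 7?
Yes. Day 15 comes after day 7 in January — this is a date comparison, not a decimal one (the decimal 1.15 would be smaller than 1.7).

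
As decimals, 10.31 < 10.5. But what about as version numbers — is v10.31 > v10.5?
True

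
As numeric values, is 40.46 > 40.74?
False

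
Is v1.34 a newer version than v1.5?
Yes. Version numbers are compared segment by segment as integers, not as decimals: minor version 34 > 5, so v1.34 > v1.5 (even though the decimal 1.34 < 1.5).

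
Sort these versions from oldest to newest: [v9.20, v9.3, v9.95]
[v9.3, v9.20, v9.95]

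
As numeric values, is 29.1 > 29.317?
False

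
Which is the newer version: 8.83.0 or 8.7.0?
8.83.0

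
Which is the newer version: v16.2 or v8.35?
v16.2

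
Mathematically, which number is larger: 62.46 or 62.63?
62.63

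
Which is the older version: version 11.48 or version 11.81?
version 11.48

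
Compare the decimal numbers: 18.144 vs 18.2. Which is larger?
18.2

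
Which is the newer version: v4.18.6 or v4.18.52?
v4.18.52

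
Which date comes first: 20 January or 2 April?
20 January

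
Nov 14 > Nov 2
True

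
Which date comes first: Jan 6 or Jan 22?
Jan 6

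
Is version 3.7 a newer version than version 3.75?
No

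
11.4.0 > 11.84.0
False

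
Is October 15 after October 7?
Yes. Day 15 comes after day 7 in October — this is a date comparison, not a decimal one (the decimal 10.15 would be smaller than 10.7).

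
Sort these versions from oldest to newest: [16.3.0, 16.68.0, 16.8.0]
[16.3.0, 16.8.0, 16.68.0]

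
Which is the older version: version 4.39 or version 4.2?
version 4.2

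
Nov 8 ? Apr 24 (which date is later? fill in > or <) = >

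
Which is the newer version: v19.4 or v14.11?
v19.4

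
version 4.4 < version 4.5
True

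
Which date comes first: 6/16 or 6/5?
6/5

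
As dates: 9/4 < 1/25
False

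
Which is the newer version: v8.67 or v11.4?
v11.4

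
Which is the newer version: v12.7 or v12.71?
v12.71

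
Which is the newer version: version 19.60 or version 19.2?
version 19.60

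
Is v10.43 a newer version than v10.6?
Yes. Version numbers are compared segment by segment as integers, not as decimals: minor version 43 > 6, so v10.43 > v10.6 (even though the decimal 10.43 < 10.6).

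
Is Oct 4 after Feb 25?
Yes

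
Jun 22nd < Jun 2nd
False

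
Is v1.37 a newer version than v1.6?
Yes. Version numbers are compared segment by segment as integers, not as decimals: minor version 37 > 6, so v1.37 > v1.6 (even though the decimal 1.37 < 1.6).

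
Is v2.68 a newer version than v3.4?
No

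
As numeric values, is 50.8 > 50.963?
False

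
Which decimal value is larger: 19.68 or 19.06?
19.68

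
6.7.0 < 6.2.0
False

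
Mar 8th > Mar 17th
False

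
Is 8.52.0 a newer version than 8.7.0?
Yes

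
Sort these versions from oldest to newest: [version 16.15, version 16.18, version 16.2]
[version 16.2, version 16.15, version 16.18]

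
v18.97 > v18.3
True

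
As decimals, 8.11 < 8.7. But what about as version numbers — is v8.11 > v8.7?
True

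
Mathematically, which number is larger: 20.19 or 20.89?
20.89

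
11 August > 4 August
True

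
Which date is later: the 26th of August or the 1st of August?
the 26th of August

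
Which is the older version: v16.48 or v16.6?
v16.6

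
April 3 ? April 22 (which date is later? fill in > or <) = <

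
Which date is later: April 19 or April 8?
April 19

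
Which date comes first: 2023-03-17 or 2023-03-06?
2023-03-06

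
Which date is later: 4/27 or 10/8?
10/8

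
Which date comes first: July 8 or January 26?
January 26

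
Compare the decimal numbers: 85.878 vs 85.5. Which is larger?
85.878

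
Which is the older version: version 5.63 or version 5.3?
version 5.3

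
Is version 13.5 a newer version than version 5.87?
Yes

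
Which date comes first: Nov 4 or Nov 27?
Nov 4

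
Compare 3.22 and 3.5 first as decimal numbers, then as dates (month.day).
As decimals: 3.22 < 3.5. As dates: 3/22 is later than 3/5 (day 22 > day 5).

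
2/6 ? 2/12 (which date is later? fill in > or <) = <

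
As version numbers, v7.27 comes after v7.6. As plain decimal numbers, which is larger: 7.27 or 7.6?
7.6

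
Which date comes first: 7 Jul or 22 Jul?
7 Jul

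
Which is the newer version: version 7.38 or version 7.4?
version 7.38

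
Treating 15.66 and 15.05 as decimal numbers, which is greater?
15.66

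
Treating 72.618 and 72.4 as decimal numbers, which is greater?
72.618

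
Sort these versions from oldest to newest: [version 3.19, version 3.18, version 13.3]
[version 3.18, version 3.19, version 13.3]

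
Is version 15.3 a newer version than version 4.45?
Yes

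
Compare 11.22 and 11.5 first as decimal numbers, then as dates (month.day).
As decimals: 11.22 < 11.5. As dates: 11/22 is later than 11/5 (day 22 > day 5).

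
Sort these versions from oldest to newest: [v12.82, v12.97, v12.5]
[v12.5, v12.82, v12.97]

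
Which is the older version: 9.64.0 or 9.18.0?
9.18.0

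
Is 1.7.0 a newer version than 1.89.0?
No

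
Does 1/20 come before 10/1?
Yes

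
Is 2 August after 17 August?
No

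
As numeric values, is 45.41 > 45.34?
True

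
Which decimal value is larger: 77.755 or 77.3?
77.755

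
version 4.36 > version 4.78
False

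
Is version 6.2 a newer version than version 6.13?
No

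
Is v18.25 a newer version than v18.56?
No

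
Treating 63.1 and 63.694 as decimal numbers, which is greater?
63.694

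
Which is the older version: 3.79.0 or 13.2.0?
3.79.0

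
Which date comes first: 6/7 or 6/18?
6/7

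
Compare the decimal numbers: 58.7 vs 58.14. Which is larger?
58.7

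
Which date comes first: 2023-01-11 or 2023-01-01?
2023-01-01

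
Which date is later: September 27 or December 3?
December 3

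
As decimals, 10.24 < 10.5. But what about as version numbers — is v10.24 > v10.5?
True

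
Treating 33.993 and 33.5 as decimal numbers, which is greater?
33.993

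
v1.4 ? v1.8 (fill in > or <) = <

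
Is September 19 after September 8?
Yes. Day 19 comes after day 8 in September — this is a date comparison, not a decimal one (the decimal 9.19 would be smaller than 9.8).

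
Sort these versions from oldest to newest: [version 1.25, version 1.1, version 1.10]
[version 1.1, version 1.10, version 1.25]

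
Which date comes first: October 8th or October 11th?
October 8th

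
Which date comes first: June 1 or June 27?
June 1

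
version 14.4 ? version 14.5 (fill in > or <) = <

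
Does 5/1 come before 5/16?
Yes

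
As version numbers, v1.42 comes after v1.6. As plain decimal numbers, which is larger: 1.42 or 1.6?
1.6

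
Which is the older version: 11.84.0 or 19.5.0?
11.84.0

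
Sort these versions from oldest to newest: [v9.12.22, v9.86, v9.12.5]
[v9.12.5, v9.12.22, v9.86]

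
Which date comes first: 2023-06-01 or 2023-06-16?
2023-06-01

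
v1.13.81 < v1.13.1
False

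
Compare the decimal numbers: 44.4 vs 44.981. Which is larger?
44.981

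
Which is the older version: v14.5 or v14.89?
v14.5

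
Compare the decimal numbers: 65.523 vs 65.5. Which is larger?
65.523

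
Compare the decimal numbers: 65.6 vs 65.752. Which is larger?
65.752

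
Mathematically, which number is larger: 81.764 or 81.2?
81.764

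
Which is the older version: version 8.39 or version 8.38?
version 8.38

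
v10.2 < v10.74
True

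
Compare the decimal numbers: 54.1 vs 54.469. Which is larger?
54.469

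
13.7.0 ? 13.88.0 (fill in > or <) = <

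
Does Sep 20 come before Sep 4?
No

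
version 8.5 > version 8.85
False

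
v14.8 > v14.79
False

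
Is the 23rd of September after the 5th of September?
Yes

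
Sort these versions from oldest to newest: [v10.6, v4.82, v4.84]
[v4.82, v4.84, v10.6]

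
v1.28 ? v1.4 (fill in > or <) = >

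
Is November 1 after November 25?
No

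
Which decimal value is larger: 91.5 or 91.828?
91.828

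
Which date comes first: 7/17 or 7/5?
7/5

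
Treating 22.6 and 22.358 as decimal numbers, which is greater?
22.6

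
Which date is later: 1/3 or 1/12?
1/12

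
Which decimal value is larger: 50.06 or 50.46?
50.46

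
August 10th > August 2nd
True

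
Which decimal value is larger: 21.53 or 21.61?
21.61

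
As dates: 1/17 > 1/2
True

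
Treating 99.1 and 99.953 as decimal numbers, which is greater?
99.953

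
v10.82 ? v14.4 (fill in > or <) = <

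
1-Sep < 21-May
False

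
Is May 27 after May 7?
Yes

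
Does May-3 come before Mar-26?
No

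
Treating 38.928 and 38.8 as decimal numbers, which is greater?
38.928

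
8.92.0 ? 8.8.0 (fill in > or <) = >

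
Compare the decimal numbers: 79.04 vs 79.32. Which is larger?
79.32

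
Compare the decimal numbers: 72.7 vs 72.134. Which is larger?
72.7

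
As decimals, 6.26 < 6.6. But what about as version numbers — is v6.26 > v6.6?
True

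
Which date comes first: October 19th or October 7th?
October 7th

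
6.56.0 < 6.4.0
False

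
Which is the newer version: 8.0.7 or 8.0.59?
8.0.59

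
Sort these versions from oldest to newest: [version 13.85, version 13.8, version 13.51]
[version 13.8, version 13.51, version 13.85]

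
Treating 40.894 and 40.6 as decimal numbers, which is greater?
40.894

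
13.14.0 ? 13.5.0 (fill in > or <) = >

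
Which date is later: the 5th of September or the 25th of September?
the 25th of September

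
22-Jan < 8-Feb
True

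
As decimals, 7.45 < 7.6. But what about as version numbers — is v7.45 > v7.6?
True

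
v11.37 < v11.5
False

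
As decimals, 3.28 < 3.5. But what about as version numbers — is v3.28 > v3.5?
True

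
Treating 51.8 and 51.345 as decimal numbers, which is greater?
51.8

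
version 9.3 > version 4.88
True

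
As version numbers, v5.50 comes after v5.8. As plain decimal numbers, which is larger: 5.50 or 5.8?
5.8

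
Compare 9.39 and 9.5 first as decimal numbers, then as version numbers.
As decimals: 9.39 < 9.5. As versions: v9.39 > v9.5 (minor version 39 > 5).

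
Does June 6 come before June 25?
Yes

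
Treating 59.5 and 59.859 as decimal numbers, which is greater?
59.859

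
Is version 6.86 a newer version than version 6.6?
Yes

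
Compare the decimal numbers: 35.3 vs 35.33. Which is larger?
35.33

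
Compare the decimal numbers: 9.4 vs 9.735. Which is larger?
9.735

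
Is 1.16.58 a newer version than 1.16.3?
Yes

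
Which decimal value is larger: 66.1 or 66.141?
66.141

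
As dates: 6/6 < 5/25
False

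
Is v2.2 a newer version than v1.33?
Yes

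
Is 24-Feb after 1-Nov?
No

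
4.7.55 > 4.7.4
True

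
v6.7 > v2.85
True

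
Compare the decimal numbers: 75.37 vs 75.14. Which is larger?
75.37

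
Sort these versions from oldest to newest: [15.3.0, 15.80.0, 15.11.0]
[15.3.0, 15.11.0, 15.80.0]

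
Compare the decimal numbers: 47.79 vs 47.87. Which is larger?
47.87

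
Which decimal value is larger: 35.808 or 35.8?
35.808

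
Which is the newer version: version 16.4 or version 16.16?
version 16.16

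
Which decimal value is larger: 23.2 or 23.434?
23.434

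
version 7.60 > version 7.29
True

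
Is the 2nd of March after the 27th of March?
No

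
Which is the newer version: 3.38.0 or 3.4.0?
3.38.0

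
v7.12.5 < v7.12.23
True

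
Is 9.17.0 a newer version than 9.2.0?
Yes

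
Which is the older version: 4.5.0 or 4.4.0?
4.4.0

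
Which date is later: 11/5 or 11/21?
11/21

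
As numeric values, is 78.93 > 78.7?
True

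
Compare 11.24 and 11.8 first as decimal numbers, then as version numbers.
As decimals: 11.24 < 11.8. As versions: v11.24 > v11.8 (minor version 24 > 8).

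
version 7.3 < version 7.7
True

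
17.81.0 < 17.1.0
False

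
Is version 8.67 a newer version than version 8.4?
Yes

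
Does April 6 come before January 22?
No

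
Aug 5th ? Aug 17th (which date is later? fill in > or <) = <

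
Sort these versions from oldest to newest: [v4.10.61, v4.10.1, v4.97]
[v4.10.1, v4.10.61, v4.97]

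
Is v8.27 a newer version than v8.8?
Yes. Version numbers are compared segment by segment as integers, not as decimals: minor version 27 > 8, so v8.27 > v8.8 (even though the decimal 8.27 < 8.8).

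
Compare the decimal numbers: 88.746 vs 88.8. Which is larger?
88.8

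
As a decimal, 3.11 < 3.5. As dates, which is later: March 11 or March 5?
March 11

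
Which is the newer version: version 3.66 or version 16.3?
version 16.3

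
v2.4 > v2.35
False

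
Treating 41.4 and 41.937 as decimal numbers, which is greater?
41.937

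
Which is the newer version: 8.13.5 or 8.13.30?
8.13.30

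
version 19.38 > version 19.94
False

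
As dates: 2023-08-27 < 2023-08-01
False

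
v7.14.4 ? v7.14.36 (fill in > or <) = <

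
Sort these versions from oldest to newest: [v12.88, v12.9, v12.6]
[v12.6, v12.9, v12.88]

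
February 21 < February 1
False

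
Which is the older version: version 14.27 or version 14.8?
version 14.8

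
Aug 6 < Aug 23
True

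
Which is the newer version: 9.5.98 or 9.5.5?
9.5.98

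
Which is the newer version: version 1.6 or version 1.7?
version 1.7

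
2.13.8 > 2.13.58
False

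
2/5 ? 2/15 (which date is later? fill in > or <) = <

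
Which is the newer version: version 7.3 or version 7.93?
version 7.93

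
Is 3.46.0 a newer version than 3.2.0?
Yes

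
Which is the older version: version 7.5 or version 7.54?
version 7.5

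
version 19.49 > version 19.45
True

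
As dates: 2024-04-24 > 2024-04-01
True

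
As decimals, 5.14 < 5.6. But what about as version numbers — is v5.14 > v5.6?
True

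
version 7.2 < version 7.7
True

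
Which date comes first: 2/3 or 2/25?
2/3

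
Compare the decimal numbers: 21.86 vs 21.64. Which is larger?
21.86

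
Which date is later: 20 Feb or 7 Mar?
7 Mar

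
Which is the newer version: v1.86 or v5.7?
v5.7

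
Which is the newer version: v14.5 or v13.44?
v14.5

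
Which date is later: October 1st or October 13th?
October 13th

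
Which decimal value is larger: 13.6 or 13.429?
13.6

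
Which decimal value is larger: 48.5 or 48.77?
48.77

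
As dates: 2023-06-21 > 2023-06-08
True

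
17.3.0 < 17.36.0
True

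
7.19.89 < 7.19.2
False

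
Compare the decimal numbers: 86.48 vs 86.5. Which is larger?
86.5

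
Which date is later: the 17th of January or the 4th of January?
the 17th of January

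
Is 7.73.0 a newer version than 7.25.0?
Yes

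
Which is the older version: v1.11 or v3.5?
v1.11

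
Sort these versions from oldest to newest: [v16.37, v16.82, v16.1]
[v16.1, v16.37, v16.82]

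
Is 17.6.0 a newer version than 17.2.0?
Yes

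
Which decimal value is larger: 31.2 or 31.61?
31.61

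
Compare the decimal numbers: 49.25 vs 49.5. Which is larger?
49.5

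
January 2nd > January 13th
False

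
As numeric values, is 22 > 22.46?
False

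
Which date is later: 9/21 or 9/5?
9/21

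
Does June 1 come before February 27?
No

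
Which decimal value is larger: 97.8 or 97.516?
97.8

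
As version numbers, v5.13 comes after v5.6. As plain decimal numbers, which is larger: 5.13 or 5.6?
5.6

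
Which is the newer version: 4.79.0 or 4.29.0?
4.79.0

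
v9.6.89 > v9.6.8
True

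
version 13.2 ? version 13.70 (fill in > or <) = <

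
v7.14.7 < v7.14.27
True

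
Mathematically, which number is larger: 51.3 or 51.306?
51.306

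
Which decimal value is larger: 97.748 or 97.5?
97.748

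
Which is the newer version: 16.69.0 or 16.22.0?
16.69.0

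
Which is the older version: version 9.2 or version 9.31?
version 9.2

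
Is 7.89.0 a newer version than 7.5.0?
Yes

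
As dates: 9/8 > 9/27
False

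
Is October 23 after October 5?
Yes. Day 23 comes after day 5 in October — this is a date comparison, not a decimal one (the decimal 10.23 would be smaller than 10.5).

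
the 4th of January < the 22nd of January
True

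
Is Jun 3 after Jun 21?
No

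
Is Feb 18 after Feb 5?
Yes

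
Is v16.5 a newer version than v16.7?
No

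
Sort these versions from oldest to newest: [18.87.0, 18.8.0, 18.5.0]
[18.5.0, 18.8.0, 18.87.0]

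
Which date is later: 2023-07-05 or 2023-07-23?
2023-07-23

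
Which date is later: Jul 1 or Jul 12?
Jul 12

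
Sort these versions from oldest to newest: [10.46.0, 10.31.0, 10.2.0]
[10.2.0, 10.31.0, 10.46.0]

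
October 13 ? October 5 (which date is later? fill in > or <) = >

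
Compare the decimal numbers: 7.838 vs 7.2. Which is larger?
7.838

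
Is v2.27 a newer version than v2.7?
Yes. Version numbers are compared segment by segment as integers, not as decimals: minor version 27 > 7, so v2.27 > v2.7 (even though the decimal 2.27 < 2.7).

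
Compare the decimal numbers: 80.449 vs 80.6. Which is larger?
80.6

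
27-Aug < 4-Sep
True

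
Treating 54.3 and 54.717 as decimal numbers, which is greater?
54.717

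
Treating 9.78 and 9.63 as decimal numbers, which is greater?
9.78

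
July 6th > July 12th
False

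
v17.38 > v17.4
True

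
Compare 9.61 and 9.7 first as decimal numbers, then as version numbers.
As decimals: 9.61 < 9.7. As versions: v9.61 > v9.7 (minor version 61 > 7).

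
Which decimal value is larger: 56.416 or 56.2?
56.416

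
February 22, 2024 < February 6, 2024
False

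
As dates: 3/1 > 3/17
False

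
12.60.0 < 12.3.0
False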